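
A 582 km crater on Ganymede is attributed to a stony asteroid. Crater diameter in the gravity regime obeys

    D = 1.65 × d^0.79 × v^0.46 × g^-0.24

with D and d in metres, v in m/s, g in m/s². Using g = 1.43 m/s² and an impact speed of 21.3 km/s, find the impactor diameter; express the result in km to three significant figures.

Rearranging for d: d = [D / (1.65 · 21300^0.46 · 1.43^-0.24)]^(1/0.79).
D = 582000 m.
21300^0.46 = 97.96
1.43^-0.24 = 0.9177
Denominator = 1.65 × 97.96 × 0.9177 = 148.3
D / 148.3 = 582000 / 148.3 = 3924
d = 3924^(1/0.79) = 3924^1.2658 = 35395 m

d ≈ 35.4 km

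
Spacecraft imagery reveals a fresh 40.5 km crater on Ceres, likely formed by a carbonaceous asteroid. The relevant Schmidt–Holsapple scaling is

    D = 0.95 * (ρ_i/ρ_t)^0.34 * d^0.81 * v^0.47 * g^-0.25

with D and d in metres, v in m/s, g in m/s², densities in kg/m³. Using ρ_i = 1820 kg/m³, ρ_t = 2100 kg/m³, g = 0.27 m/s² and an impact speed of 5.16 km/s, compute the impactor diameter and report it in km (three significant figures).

d ≈ 2.58 km

Rearranging for d: d = [D / (0.95 · (1820/2100)^0.34 · 5160^0.47 · 0.27^-0.25)]^(1/0.81).
D = 40500 m.
(1820/2100)^0.34 = 0.9525
5160^0.47 = 55.58
0.27^-0.25 = 1.387
Denominator = 0.95 × 0.9525 × 55.58 × 1.387 = 69.76
D / 69.76 = 40500 / 69.76 = 580.6
d = 580.6^(1/0.81) = 580.6^1.2346 = 2584 m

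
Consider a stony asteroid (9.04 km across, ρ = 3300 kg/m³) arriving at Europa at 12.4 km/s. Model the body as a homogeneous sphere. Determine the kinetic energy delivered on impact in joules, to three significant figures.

E ≈ 9.81 × 10^22 J

d = 9040 m; v = 12400 m/s.
Mass m = (π/6) ρ d³ = (π/6) × 3300 × (9040)³ = 1.276 × 10^15 kg
E = ½ m v² = 0.5 × 1.276 × 10^15 × (12400)² = 9.810 × 10^22 J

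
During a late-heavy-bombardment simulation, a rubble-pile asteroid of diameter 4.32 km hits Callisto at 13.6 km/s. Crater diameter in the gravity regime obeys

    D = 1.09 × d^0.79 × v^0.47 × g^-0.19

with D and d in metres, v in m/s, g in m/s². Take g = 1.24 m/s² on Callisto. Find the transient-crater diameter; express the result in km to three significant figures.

D ≈ 68.3 km

In SI units: d = 4320 m, v = 13600 m/s.
d^0.79 = 4320^0.79 = 744.8
v^0.47 = 13600^0.47 = 87.65
g^-0.19 = 1.24^-0.19 = 0.9600
D = 1.09 × 744.8 × 87.65 × 0.9600 = 68311 m
   = 68.31 km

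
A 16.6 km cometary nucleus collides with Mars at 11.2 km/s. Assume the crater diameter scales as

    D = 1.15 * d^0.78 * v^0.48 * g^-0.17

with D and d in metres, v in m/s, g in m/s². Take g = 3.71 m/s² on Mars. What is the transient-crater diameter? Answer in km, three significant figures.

D ≈ 158 km

In SI units: d = 16600 m, v = 11200 m/s.
d^0.78 = 16600^0.78 = 1957
v^0.48 = 11200^0.48 = 87.83
g^-0.17 = 3.71^-0.17 = 0.8002
D = 1.15 × 1957 × 87.83 × 0.8002 = 1.582 × 10^5 m
   = 158.2 km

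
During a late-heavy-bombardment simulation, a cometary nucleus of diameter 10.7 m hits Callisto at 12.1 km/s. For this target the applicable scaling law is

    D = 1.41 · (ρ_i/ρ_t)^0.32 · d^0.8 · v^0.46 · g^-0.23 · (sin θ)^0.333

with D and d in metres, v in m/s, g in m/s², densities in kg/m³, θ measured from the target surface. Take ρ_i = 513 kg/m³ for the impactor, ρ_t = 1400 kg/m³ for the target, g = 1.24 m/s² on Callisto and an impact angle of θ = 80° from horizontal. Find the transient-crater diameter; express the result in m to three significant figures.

In SI units: v = 12100 m/s.
(ρ_i/ρ_t)^0.32 = (513/1400)^0.32 = 0.7252
d^0.8 = 10.7^0.8 = 6.661
v^0.46 = 12100^0.46 = 75.52
g^-0.23 = 1.24^-0.23 = 0.9517
(sin 80°)^0.333 = 0.9848^0.333 = 0.9949
D = 1.41 × 0.7252 × 6.661 × 75.52 × 0.9517 × 0.9949 = 487.0 m

D ≈ 487 m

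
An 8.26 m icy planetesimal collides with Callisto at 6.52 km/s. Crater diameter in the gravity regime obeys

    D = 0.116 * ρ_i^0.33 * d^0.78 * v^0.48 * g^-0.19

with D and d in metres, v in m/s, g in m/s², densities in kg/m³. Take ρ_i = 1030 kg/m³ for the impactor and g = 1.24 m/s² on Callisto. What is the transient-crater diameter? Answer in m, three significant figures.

D ≈ 386 m

In SI units: v = 6520 m/s.
ρ_i^0.33 = 1030^0.33 = 9.868
d^0.78 = 8.26^0.78 = 5.191
v^0.48 = 6520^0.48 = 67.74
g^-0.19 = 1.24^-0.19 = 0.9600
D = 0.116 × 9.868 × 5.191 × 67.74 × 0.9600 = 386.4 m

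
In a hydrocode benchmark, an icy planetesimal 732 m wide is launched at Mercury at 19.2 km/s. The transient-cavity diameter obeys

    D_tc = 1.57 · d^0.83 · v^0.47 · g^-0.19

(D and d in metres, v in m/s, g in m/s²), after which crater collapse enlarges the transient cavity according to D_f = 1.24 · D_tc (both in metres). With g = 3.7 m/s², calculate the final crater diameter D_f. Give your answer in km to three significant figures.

v = 19200 m/s.
d^0.83 = 732^0.83 = 238.5
v^0.47 = 19200^0.47 = 103.1
g^-0.19 = 3.7^-0.19 = 0.7799
D_tc = 1.57 × 238.5 × 103.1 × 0.7799 = 30110 m
D_f = 1.24 × 30110 = 37336 m
     = 37.34 km

D_f ≈ 37.3 km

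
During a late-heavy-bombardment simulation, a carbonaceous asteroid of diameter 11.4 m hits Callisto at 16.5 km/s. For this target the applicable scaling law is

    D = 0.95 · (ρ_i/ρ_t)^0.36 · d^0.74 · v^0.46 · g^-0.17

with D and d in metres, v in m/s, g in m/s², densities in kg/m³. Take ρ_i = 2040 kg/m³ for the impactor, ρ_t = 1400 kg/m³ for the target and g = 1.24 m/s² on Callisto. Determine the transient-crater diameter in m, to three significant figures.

In SI units: v = 16500 m/s.
(ρ_i/ρ_t)^0.36 = (2040/1400)^0.36 = 1.145
d^0.74 = 11.4^0.74 = 6.055
v^0.46 = 16500^0.46 = 87.10
g^-0.17 = 1.24^-0.17 = 0.9641
D = 0.95 × 1.145 × 6.055 × 87.10 × 0.9641 = 553.1 m

D ≈ 553 m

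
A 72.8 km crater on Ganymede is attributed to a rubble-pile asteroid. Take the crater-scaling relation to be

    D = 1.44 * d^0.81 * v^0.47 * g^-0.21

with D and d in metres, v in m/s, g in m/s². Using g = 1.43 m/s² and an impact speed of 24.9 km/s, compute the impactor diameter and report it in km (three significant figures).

Rearranging for d: d = [D / (1.44 · 24900^0.47 · 1.43^-0.21)]^(1/0.81).
D = 72800 m.
24900^0.47 = 116.5
1.43^-0.21 = 0.9276
Denominator = 1.44 × 116.5 × 0.9276 = 155.6
D / 155.6 = 72800 / 155.6 = 467.9
d = 467.9^(1/0.81) = 467.9^1.2346 = 1980 m

d ≈ 1.98 km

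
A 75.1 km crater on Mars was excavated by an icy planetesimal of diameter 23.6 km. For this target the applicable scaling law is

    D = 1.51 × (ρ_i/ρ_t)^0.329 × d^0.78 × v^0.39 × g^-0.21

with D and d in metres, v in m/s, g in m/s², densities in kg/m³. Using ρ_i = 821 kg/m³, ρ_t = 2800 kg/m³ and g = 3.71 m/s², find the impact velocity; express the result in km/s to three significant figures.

v ≈ 11.3 km/s

Rearranging for v: v = [D / (1.51 · (821/2800)^0.329 · 23600^0.78 · 3.71^-0.21)]^(1/0.39).
D = 75100 m.
(821/2800)^0.329 = 0.6679
23600^0.78 = 2576
3.71^-0.21 = 0.7593
Denominator = 1.51 × 0.6679 × 2576 × 0.7593 = 1973
D / 1973 = 75100 / 1973 = 38.06
v = 38.06^(1/0.39) = 38.06^2.5641 = 11284 m/s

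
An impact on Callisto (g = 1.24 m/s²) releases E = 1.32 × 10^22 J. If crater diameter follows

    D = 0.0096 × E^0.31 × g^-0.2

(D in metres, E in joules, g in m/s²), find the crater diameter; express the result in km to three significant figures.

E^0.31 = (1.32 × 10^22)^0.31 = 7.201 × 10^6
g^-0.2 = 1.24^-0.2 = 0.9579
D = 0.0096 × 7.201 × 10^6 × 0.9579 = 66219 m
   = 66.22 km

D ≈ 66.2 km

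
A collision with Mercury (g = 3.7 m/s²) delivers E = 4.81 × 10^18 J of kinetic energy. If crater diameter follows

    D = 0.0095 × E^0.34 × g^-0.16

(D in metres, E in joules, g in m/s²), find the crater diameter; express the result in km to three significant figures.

D ≈ 17.3 km

E^0.34 = (4.81 × 10^18)^0.34 = 2.249 × 10^6
g^-0.16 = 3.7^-0.16 = 0.8111
D = 0.0095 × 2.249 × 10^6 × 0.8111 = 17330 m
   = 17.33 km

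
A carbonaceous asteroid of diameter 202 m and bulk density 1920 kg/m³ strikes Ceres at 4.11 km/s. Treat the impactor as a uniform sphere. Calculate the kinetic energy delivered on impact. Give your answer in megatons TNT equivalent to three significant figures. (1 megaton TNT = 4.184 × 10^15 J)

v = 4110 m/s.
Mass m = (π/6) ρ d³ = (π/6) × 1920 × (202)³ = 8.286 × 10^9 kg
E = ½ m v² = 0.5 × 8.286 × 10^9 × (4110)² = 6.998 × 10^16 J
   = 6.998 × 10^16 / 4.184×10^15 = 16.73 Mt

E ≈ 16.7 Mt TNT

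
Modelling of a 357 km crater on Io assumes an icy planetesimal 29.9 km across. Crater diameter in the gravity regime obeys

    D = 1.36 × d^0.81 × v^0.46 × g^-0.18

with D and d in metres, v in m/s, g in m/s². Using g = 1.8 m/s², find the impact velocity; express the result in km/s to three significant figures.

v ≈ 9.99 km/s

Rearranging for v: v = [D / (1.36 · 29900^0.81 · 1.8^-0.18)]^(1/0.46).
D = 357000 m.
29900^0.81 = 4220
1.8^-0.18 = 0.8996
Denominator = 1.36 × 4220 × 0.8996 = 5163
D / 5163 = 357000 / 5163 = 69.15
v = 69.15^(1/0.46) = 69.15^2.1739 = 9989 m/s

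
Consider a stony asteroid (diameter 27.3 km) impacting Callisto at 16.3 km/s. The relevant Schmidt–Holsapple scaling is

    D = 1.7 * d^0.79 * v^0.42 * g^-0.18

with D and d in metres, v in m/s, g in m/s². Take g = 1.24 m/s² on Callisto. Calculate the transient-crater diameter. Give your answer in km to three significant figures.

D ≈ 307 km

In SI units: d = 27300 m, v = 16300 m/s.
d^0.79 = 27300^0.79 = 3196
v^0.42 = 16300^0.42 = 58.77
g^-0.18 = 1.24^-0.18 = 0.9620
D = 1.7 × 3196 × 58.77 × 0.9620 = 3.072 × 10^5 m
   = 307.2 km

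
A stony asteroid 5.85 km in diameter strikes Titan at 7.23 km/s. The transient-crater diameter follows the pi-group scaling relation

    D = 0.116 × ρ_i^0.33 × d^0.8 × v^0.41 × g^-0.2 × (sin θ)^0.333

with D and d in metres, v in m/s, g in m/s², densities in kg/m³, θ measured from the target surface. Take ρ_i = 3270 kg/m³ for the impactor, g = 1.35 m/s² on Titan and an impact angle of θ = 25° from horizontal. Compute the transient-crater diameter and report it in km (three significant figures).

In SI units: d = 5850 m, v = 7230 m/s.
ρ_i^0.33 = 3270^0.33 = 14.45
d^0.8 = 5850^0.8 = 1032
v^0.41 = 7230^0.41 = 38.22
g^-0.2 = 1.35^-0.2 = 0.9417
(sin 25°)^0.333 = 0.4226^0.333 = 0.7506
D = 0.116 × 14.45 × 1032 × 38.22 × 0.9417 × 0.7506 = 46732 m
   = 46.73 km

D ≈ 46.7 km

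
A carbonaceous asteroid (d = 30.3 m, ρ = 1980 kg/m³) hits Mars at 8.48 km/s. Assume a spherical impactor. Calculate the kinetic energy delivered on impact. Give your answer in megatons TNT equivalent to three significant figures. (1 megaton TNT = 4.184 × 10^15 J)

E ≈ 0.248 Mt TNT

v = 8480 m/s.
Mass m = (π/6) ρ d³ = (π/6) × 1980 × (30.3)³ = 2.884 × 10^7 kg
E = ½ m v² = 0.5 × 2.884 × 10^7 × (8480)² = 1.037 × 10^15 J
   = 1.037 × 10^15 / 4.184×10^15 = 0.2478 Mt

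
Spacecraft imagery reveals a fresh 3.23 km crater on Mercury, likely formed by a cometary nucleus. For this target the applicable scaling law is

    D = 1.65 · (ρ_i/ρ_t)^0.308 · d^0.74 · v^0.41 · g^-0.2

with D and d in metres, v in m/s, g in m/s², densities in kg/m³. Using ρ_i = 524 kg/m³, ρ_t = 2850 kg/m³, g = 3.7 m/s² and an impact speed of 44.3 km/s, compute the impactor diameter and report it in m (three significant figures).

d ≈ 216 m

Rearranging for d: d = [D / (1.65 · (524/2850)^0.308 · 44300^0.41 · 3.7^-0.2)]^(1/0.74).
D = 3230 m.
(524/2850)^0.308 = 0.5936
44300^0.41 = 80.36
3.7^-0.2 = 0.7698
Denominator = 1.65 × 0.5936 × 80.36 × 0.7698 = 60.59
D / 60.59 = 3230 / 60.59 = 53.31
d = 53.31^(1/0.74) = 53.31^1.3514 = 215.6 m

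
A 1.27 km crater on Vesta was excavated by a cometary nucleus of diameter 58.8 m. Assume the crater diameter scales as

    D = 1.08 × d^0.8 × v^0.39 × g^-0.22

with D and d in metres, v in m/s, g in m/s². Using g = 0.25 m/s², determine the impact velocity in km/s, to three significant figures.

Rearranging for v: v = [D / (1.08 · 58.8^0.8 · 0.25^-0.22)]^(1/0.39).
D = 1270 m.
58.8^0.8 = 26.03
0.25^-0.22 = 1.357
Denominator = 1.08 × 26.03 × 1.357 = 38.15
D / 38.15 = 1270 / 38.15 = 33.29
v = 33.29^(1/0.39) = 33.29^2.5641 = 8005 m/s

v ≈ 8.01 km/s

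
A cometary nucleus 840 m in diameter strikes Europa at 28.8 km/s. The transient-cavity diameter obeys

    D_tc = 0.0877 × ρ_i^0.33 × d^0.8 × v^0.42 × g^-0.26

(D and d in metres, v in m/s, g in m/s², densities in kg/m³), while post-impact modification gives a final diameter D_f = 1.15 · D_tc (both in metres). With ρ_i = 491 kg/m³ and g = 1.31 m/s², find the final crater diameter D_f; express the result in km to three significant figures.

v = 28800 m/s.
ρ_i^0.33 = 491^0.33 = 7.728
d^0.8 = 840^0.8 = 218.5
v^0.42 = 28800^0.42 = 74.64
g^-0.26 = 1.31^-0.26 = 0.9322
D_tc = 0.0877 × 7.728 × 218.5 × 74.64 × 0.9322 = 10300 m
D_f = 1.15 × 10300 = 11845 m
     = 11.84 km

D_f ≈ 11.8 km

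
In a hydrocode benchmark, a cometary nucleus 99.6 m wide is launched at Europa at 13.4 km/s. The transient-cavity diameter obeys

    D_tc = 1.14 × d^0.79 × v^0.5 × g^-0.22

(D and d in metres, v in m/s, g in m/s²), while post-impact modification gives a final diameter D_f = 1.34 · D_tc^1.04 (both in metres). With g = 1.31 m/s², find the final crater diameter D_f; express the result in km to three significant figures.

D_f ≈ 8.86 km

v = 13400 m/s.
d^0.79 = 99.6^0.79 = 37.90
v^0.5 = 13400^0.5 = 115.8
g^-0.22 = 1.31^-0.22 = 0.9423
D_tc = 1.14 × 37.90 × 115.8 × 0.9423 = 4715 m
D_f = 1.34 × (4715)^1.04 = 8862 m
     = 8.862 km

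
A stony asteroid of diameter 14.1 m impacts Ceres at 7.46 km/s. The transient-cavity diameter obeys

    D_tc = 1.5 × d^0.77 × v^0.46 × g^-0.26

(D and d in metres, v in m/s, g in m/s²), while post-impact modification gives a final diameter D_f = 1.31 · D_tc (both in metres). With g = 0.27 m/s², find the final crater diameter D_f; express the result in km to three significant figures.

D_f ≈ 1.28 km

v = 7460 m/s.
d^0.77 = 14.1^0.77 = 7.672
v^0.46 = 7460^0.46 = 60.46
g^-0.26 = 0.27^-0.26 = 1.406
D_tc = 1.5 × 7.672 × 60.46 × 1.406 = 978.3 m
D_f = 1.31 × 978.3 = 1282 m
     = 1.282 km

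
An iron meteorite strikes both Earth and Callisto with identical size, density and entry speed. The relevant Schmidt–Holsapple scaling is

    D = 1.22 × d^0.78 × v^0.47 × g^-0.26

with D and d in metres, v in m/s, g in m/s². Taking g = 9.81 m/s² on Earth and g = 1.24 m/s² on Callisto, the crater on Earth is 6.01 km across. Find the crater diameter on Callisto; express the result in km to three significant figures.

All impactor-dependent factors cancel in the ratio, leaving D_Callisto/D_Earth = (g_Callisto/g_Earth)^-0.26.
(1.24/9.81)^-0.26 = 0.1264^-0.26 = 1.712
D_Callisto = 1.712 × 6.01 km = 10.3 km

D ≈ 10.3 km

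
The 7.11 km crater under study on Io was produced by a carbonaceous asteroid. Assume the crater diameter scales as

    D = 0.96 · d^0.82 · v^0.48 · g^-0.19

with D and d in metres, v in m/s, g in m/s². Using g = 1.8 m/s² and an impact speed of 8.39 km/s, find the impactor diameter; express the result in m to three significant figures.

d ≈ 303 m

Rearranging for d: d = [D / (0.96 · 8390^0.48 · 1.8^-0.19)]^(1/0.82).
D = 7110 m.
8390^0.48 = 76.45
1.8^-0.19 = 0.8943
Denominator = 0.96 × 76.45 × 0.8943 = 65.63
D / 65.63 = 7110 / 65.63 = 108.3
d = 108.3^(1/0.82) = 108.3^1.2195 = 302.9 m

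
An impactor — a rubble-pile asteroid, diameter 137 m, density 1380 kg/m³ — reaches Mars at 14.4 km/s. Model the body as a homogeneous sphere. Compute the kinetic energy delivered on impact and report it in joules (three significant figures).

E ≈ 1.93 × 10^17 J

v = 14400 m/s.
Mass m = (π/6) ρ d³ = (π/6) × 1380 × (137)³ = 1.858 × 10^9 kg
E = ½ m v² = 0.5 × 1.858 × 10^9 × (14400)² = 1.926 × 10^17 J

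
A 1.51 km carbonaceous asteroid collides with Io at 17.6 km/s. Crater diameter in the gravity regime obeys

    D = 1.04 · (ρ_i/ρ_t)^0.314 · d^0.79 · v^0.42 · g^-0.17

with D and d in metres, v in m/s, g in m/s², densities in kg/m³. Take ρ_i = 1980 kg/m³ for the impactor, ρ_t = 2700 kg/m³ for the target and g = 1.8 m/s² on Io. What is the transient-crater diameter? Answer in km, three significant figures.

In SI units: d = 1510 m, v = 17600 m/s.
(ρ_i/ρ_t)^0.314 = (1980/2700)^0.314 = 0.9072
d^0.79 = 1510^0.79 = 324.6
v^0.42 = 17600^0.42 = 60.69
g^-0.17 = 1.8^-0.17 = 0.9049
D = 1.04 × 0.9072 × 324.6 × 60.69 × 0.9049 = 16819 m
   = 16.82 km

D ≈ 16.8 km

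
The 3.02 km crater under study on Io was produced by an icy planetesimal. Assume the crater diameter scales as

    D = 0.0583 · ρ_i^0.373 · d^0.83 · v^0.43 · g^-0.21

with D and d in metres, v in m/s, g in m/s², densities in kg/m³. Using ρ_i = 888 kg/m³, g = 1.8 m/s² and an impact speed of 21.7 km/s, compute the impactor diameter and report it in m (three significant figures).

d ≈ 149 m

Rearranging for d: d = [D / (0.0583 · 888^0.373 · 21700^0.43 · 1.8^-0.21)]^(1/0.83).
D = 3020 m.
888^0.373 = 12.58
21700^0.43 = 73.23
1.8^-0.21 = 0.8839
Denominator = 0.0583 × 12.58 × 73.23 × 0.8839 = 47.47
D / 47.47 = 3020 / 47.47 = 63.62
d = 63.62^(1/0.83) = 63.62^1.2048 = 148.9 m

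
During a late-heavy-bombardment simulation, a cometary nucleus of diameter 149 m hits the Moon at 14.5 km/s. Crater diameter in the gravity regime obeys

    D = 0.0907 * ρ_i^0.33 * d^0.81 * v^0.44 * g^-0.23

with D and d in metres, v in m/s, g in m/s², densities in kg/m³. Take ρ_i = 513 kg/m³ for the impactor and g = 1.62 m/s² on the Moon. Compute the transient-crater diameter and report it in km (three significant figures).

D ≈ 2.48 km

In SI units: v = 14500 m/s.
ρ_i^0.33 = 513^0.33 = 7.840
d^0.81 = 149^0.81 = 57.58
v^0.44 = 14500^0.44 = 67.76
g^-0.23 = 1.62^-0.23 = 0.8950
D = 0.0907 × 7.840 × 57.58 × 67.76 × 0.8950 = 2483 m
   = 2.483 km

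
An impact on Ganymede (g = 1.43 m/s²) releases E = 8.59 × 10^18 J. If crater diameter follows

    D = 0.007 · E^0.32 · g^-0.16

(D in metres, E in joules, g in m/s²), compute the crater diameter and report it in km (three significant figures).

D ≈ 7.57 km

E^0.32 = (8.59 × 10^18)^0.32 = 1.145 × 10^6
g^-0.16 = 1.43^-0.16 = 0.9444
D = 0.007 × 1.145 × 10^6 × 0.9444 = 7569 m
   = 7.569 km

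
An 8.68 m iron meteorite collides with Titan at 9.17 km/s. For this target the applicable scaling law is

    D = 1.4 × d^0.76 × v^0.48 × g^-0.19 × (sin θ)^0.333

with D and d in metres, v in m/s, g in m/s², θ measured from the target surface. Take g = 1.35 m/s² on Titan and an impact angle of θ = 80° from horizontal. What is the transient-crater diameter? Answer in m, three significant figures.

In SI units: v = 9170 m/s.
d^0.76 = 8.68^0.76 = 5.167
v^0.48 = 9170^0.48 = 79.79
g^-0.19 = 1.35^-0.19 = 0.9446
(sin 80°)^0.333 = 0.9848^0.333 = 0.9949
D = 1.4 × 5.167 × 79.79 × 0.9446 × 0.9949 = 542.4 m

D ≈ 542 m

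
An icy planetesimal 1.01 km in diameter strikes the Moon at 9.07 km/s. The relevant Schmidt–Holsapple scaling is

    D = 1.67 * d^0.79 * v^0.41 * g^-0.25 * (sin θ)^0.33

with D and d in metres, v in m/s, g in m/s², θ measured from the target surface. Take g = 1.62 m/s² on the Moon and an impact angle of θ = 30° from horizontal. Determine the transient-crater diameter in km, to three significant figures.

D ≈ 11.7 km

In SI units: d = 1010 m, v = 9070 m/s.
d^0.79 = 1010^0.79 = 236.3
v^0.41 = 9070^0.41 = 41.94
g^-0.25 = 1.62^-0.25 = 0.8864
(sin 30°)^0.33 = 0.5000^0.33 = 0.7955
D = 1.67 × 236.3 × 41.94 × 0.8864 × 0.7955 = 11670 m
   = 11.67 km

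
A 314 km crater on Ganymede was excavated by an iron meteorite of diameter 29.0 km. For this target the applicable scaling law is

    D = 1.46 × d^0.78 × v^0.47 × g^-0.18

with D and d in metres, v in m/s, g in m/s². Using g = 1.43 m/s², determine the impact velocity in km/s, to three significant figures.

Rearranging for v: v = [D / (1.46 · 29000^0.78 · 1.43^-0.18)]^(1/0.47).
D = 314000 m.
29000^0.78 = 3025
1.43^-0.18 = 0.9376
Denominator = 1.46 × 3025 × 0.9376 = 4141
D / 4141 = 314000 / 4141 = 75.83
v = 75.83^(1/0.47) = 75.83^2.1277 = 9994 m/s

v ≈ 9.99 km/s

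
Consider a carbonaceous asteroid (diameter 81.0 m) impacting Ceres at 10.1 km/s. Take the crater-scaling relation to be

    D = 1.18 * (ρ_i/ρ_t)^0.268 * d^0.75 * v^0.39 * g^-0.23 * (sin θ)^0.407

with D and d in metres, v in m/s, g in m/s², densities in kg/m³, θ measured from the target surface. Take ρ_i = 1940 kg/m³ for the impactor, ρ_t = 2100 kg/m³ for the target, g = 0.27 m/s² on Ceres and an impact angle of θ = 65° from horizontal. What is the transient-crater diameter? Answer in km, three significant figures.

D ≈ 1.48 km

In SI units: v = 10100 m/s.
(ρ_i/ρ_t)^0.268 = (1940/2100)^0.268 = 0.9790
d^0.75 = 81^0.75 = 27.00
v^0.39 = 10100^0.39 = 36.45
g^-0.23 = 0.27^-0.23 = 1.351
(sin 65°)^0.407 = 0.9063^0.407 = 0.9607
D = 1.18 × 0.9790 × 27.00 × 36.45 × 1.351 × 0.9607 = 1476 m
   = 1.476 km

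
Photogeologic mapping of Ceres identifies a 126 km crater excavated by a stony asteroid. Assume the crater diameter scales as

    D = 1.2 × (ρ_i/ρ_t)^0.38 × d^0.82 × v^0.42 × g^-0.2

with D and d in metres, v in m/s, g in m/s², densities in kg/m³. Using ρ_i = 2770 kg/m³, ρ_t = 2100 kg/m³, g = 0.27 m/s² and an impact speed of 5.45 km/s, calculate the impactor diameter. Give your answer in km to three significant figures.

Rearranging for d: d = [D / (1.2 · (2770/2100)^0.38 · 5450^0.42 · 0.27^-0.2)]^(1/0.82).
D = 126000 m.
(2770/2100)^0.38 = 1.111
5450^0.42 = 37.09
0.27^-0.2 = 1.299
Denominator = 1.2 × 1.111 × 37.09 × 1.299 = 64.23
D / 64.23 = 126000 / 64.23 = 1962
d = 1962^(1/0.82) = 1962^1.2195 = 10362 m

d ≈ 10.4 km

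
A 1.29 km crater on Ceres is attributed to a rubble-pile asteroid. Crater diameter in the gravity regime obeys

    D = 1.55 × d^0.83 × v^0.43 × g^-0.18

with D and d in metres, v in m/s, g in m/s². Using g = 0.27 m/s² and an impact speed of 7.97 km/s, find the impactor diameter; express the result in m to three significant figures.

d ≈ 23.6 m

Rearranging for d: d = [D / (1.55 · 7970^0.43 · 0.27^-0.18)]^(1/0.83).
D = 1290 m.
7970^0.43 = 47.60
0.27^-0.18 = 1.266
Denominator = 1.55 × 47.60 × 1.266 = 93.41
D / 93.41 = 1290 / 93.41 = 13.81
d = 13.81^(1/0.83) = 13.81^1.2048 = 23.64 m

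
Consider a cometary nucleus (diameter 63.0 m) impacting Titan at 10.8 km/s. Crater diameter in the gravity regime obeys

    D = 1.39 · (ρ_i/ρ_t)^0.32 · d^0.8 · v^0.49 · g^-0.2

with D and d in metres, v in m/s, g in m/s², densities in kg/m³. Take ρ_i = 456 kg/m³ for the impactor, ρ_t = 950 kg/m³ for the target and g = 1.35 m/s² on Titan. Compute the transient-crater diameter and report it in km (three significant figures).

D ≈ 2.70 km

In SI units: v = 10800 m/s.
(ρ_i/ρ_t)^0.32 = (456/950)^0.32 = 0.7907
d^0.8 = 63^0.8 = 27.51
v^0.49 = 10800^0.49 = 94.71
g^-0.2 = 1.35^-0.2 = 0.9417
D = 1.39 × 0.7907 × 27.51 × 94.71 × 0.9417 = 2697 m
   = 2.697 km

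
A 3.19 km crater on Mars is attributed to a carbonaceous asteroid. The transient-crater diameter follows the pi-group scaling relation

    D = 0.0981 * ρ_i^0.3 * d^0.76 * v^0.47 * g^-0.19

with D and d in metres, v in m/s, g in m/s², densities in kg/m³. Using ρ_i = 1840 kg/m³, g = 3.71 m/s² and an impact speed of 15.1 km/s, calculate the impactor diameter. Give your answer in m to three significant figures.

d ≈ 161 m

Rearranging for d: d = [D / (0.0981 · 1840^0.3 · 15100^0.47 · 3.71^-0.19)]^(1/0.76).
D = 3190 m.
1840^0.3 = 9.538
15100^0.47 = 92.07
3.71^-0.19 = 0.7795
Denominator = 0.0981 × 9.538 × 92.07 × 0.7795 = 67.15
D / 67.15 = 3190 / 67.15 = 47.51
d = 47.51^(1/0.76) = 47.51^1.3158 = 160.8 m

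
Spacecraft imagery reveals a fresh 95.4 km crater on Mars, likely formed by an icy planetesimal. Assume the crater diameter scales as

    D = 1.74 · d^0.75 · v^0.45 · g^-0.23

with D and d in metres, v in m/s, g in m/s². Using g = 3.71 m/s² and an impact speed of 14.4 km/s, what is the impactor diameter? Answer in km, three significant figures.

Rearranging for d: d = [D / (1.74 · 14400^0.45 · 3.71^-0.23)]^(1/0.75).
D = 95400 m.
14400^0.45 = 74.35
3.71^-0.23 = 0.7397
Denominator = 1.74 × 74.35 × 0.7397 = 95.69
D / 95.69 = 95400 / 95.69 = 997.0
d = 997.0^(1/0.75) = 997.0^1.3333 = 9958 m

d ≈ 9.96 km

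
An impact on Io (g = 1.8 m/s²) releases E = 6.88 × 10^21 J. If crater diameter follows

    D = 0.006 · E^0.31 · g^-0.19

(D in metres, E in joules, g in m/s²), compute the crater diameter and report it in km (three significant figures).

D ≈ 31.6 km

E^0.31 = (6.88 × 10^21)^0.31 = 5.884 × 10^6
g^-0.19 = 1.8^-0.19 = 0.8943
D = 0.006 × 5.884 × 10^6 × 0.8943 = 31572 m
   = 31.57 km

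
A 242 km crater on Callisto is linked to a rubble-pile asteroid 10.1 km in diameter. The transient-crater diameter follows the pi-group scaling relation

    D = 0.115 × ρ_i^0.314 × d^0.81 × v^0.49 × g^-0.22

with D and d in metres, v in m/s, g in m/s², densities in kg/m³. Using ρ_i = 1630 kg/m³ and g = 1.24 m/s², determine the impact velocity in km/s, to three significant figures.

v ≈ 18.6 km/s

Rearranging for v: v = [D / (0.115 · 1630^0.314 · 10100^0.81 · 1.24^-0.22)]^(1/0.49).
D = 242000 m.
1630^0.314 = 10.20
10100^0.81 = 1752
1.24^-0.22 = 0.9538
Denominator = 0.115 × 10.20 × 1752 × 0.9538 = 1960
D / 1960 = 242000 / 1960 = 123.5
v = 123.5^(1/0.49) = 123.5^2.0408 = 18564 m/s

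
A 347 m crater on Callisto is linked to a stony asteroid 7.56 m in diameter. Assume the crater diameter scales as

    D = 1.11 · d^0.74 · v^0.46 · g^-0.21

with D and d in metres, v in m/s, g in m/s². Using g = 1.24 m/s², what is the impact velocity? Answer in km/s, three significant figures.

v ≈ 11.3 km/s

Rearranging for v: v = [D / (1.11 · 7.56^0.74 · 1.24^-0.21)]^(1/0.46).
7.56^0.74 = 4.468
1.24^-0.21 = 0.9558
Denominator = 1.11 × 4.468 × 0.9558 = 4.740
D / 4.740 = 347 / 4.740 = 73.21
v = 73.21^(1/0.46) = 73.21^2.1739 = 11308 m/s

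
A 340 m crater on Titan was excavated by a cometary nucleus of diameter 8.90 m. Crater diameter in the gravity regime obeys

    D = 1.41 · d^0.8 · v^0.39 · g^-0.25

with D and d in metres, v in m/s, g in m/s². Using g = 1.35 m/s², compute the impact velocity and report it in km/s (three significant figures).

v ≈ 17.6 km/s

Rearranging for v: v = [D / (1.41 · 8.9^0.8 · 1.35^-0.25)]^(1/0.39).
8.9^0.8 = 5.748
1.35^-0.25 = 0.9277
Denominator = 1.41 × 5.748 × 0.9277 = 7.519
D / 7.519 = 340 / 7.519 = 45.22
v = 45.22^(1/0.39) = 45.22^2.5641 = 17556 m/s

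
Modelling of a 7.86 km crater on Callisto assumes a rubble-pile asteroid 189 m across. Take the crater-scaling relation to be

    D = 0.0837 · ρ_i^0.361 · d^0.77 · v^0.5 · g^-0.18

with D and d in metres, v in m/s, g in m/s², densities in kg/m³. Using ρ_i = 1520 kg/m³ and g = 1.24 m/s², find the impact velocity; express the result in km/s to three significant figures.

Rearranging for v: v = [D / (0.0837 · 1520^0.361 · 189^0.77 · 1.24^-0.18)]^(1/0.5).
D = 7860 m.
1520^0.361 = 14.08
189^0.77 = 56.61
1.24^-0.18 = 0.9620
Denominator = 0.0837 × 14.08 × 56.61 × 0.9620 = 64.18
D / 64.18 = 7860 / 64.18 = 122.5
v = 122.5^(1/0.5) = 122.5^2 = 15006 m/s

v ≈ 15.0 km/s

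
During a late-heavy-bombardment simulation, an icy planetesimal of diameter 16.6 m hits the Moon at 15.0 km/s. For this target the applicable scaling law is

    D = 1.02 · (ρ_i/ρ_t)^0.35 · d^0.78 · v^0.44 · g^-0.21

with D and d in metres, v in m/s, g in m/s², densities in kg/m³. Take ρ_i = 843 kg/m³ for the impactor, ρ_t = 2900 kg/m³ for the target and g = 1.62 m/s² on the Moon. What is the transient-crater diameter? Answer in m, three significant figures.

In SI units: v = 15000 m/s.
(ρ_i/ρ_t)^0.35 = (843/2900)^0.35 = 0.6489
d^0.78 = 16.6^0.78 = 8.947
v^0.44 = 15000^0.44 = 68.78
g^-0.21 = 1.62^-0.21 = 0.9037
D = 1.02 × 0.6489 × 8.947 × 68.78 × 0.9037 = 368.1 m

D ≈ 368 m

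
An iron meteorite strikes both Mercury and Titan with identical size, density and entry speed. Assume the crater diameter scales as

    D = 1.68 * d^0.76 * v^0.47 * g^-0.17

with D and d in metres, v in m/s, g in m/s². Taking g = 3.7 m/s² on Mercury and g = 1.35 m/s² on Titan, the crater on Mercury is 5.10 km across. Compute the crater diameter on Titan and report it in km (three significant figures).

All impactor-dependent factors cancel in the ratio, leaving D_Titan/D_Mercury = (g_Titan/g_Mercury)^-0.17.
(1.35/3.7)^-0.17 = 0.3649^-0.17 = 1.187
D_Titan = 1.187 × 5.10 km = 6.05 km

D ≈ 6.05 km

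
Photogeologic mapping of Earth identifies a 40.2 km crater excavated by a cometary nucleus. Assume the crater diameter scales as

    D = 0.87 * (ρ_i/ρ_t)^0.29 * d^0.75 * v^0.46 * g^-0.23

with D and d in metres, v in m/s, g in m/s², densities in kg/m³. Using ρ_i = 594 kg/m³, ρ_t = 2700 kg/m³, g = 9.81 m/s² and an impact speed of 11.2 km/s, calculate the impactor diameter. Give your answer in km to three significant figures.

Rearranging for d: d = [D / (0.87 · (594/2700)^0.29 · 11200^0.46 · 9.81^-0.23)]^(1/0.75).
D = 40200 m.
(594/2700)^0.29 = 0.6446
11200^0.46 = 72.89
9.81^-0.23 = 0.5914
Denominator = 0.87 × 0.6446 × 72.89 × 0.5914 = 24.17
D / 24.17 = 40200 / 24.17 = 1663
d = 1663^(1/0.75) = 1663^1.3333 = 19698 m

d ≈ 19.7 km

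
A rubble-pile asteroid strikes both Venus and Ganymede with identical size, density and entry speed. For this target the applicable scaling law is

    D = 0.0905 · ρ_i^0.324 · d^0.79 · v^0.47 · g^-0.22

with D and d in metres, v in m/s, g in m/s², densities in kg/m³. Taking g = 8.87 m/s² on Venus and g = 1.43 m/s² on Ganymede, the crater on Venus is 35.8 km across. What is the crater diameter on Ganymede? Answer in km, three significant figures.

All impactor-dependent factors cancel in the ratio, leaving D_Ganymede/D_Venus = (g_Ganymede/g_Venus)^-0.22.
(1.43/8.87)^-0.22 = 0.1612^-0.22 = 1.494
D_Ganymede = 1.494 × 35.8 km = 53.5 km

D ≈ 53.5 km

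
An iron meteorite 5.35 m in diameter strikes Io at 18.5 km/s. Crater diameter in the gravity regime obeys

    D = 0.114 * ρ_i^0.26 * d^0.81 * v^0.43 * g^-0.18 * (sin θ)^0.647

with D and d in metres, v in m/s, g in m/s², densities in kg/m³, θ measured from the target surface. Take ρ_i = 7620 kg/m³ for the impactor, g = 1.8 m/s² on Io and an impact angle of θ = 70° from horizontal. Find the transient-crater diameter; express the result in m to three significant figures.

D ≈ 268 m

In SI units: v = 18500 m/s.
ρ_i^0.26 = 7620^0.26 = 10.22
d^0.81 = 5.35^0.81 = 3.890
v^0.43 = 18500^0.43 = 68.37
g^-0.18 = 1.8^-0.18 = 0.8996
(sin 70°)^0.647 = 0.9397^0.647 = 0.9606
D = 0.114 × 10.22 × 3.890 × 68.37 × 0.8996 × 0.9606 = 267.8 m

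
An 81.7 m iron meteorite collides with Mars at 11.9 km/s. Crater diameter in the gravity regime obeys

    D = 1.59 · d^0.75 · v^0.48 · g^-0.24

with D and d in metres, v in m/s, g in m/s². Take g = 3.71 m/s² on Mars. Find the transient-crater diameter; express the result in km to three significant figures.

D ≈ 2.85 km

In SI units: v = 11900 m/s.
d^0.75 = 81.7^0.75 = 27.17
v^0.48 = 11900^0.48 = 90.42
g^-0.24 = 3.71^-0.24 = 0.7300
D = 1.59 × 27.17 × 90.42 × 0.7300 = 2852 m
   = 2.852 km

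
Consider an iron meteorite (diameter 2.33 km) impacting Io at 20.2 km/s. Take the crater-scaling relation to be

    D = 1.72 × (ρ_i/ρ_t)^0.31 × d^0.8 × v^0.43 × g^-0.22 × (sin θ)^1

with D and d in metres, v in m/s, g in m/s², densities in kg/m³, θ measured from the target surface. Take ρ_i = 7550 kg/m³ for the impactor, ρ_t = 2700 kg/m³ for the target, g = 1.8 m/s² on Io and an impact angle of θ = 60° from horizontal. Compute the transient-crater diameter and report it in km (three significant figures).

D ≈ 63.2 km

In SI units: d = 2330 m, v = 20200 m/s.
(ρ_i/ρ_t)^0.31 = (7550/2700)^0.31 = 1.375
d^0.8 = 2330^0.8 = 494.2
v^0.43 = 20200^0.43 = 71.01
g^-0.22 = 1.8^-0.22 = 0.8787
(sin 60°)^1 = 0.8660^1 = 0.8660
D = 1.72 × 1.375 × 494.2 × 71.01 × 0.8787 × 0.8660 = 63156 m
   = 63.16 km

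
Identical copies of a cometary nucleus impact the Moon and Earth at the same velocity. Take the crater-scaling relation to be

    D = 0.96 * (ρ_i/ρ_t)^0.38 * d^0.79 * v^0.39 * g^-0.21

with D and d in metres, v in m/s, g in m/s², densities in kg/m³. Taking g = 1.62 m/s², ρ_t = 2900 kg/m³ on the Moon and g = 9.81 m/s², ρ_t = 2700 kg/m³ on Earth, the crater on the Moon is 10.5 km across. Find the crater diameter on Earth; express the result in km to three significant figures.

D ≈ 7.39 km

The impactor-only factors (d, v, ρ_i) cancel in the ratio, leaving D_Earth/D_Moon = (g_Earth/g_Moon)^-0.21 · (ρ_t,Moon/ρ_t,Earth)^0.38.
(9.81/1.62)^-0.21 = 6.056^-0.21 = 0.6851
(2900/2700)^0.38 = 1.074^0.38 = 1.027
Ratio = 0.6851 × 1.027 = 0.7036
D_Earth = 0.7036 × 10.5 km = 7.39 km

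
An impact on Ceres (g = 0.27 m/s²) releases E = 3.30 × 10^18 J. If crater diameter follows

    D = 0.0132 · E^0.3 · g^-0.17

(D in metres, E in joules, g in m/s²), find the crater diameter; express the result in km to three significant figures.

D ≈ 5.93 km

E^0.3 = (3.30 × 10^18)^0.3 = 3.594 × 10^5
g^-0.17 = 0.27^-0.17 = 1.249
D = 0.0132 × 3.594 × 10^5 × 1.249 = 5925 m
   = 5.925 km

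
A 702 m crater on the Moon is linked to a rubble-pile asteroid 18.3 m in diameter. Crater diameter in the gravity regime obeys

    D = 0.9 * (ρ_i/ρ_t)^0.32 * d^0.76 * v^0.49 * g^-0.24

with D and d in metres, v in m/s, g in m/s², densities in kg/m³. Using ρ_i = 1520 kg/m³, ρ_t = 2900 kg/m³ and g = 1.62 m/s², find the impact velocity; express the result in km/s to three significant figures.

v ≈ 17.0 km/s

Rearranging for v: v = [D / (0.9 · (1520/2900)^0.32 · 18.3^0.76 · 1.62^-0.24)]^(1/0.49).
(1520/2900)^0.32 = 0.8132
18.3^0.76 = 9.109
1.62^-0.24 = 0.8907
Denominator = 0.9 × 0.8132 × 9.109 × 0.8907 = 5.938
D / 5.938 = 702 / 5.938 = 118.2
v = 118.2^(1/0.49) = 118.2^2.0408 = 16975 m/s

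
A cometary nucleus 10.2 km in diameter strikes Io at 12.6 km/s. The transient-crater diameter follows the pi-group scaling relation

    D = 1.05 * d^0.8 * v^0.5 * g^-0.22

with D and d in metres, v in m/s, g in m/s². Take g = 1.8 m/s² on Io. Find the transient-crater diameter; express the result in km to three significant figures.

D ≈ 167 km

In SI units: d = 10200 m, v = 12600 m/s.
d^0.8 = 10200^0.8 = 1610
v^0.5 = 12600^0.5 = 112.2
g^-0.22 = 1.8^-0.22 = 0.8787
D = 1.05 × 1610 × 112.2 × 0.8787 = 1.667 × 10^5 m
   = 166.7 km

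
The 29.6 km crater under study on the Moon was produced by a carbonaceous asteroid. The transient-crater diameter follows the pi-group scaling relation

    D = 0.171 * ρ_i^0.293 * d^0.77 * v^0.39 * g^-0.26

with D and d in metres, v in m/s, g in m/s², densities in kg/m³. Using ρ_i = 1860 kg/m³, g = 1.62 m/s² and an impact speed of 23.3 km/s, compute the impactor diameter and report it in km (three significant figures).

d ≈ 2.62 km

Rearranging for d: d = [D / (0.171 · 1860^0.293 · 23300^0.39 · 1.62^-0.26)]^(1/0.77).
D = 29600 m.
1860^0.293 = 9.078
23300^0.39 = 50.50
1.62^-0.26 = 0.8821
Denominator = 0.171 × 9.078 × 50.50 × 0.8821 = 69.15
D / 69.15 = 29600 / 69.15 = 428.1
d = 428.1^(1/0.77) = 428.1^1.2987 = 2616 m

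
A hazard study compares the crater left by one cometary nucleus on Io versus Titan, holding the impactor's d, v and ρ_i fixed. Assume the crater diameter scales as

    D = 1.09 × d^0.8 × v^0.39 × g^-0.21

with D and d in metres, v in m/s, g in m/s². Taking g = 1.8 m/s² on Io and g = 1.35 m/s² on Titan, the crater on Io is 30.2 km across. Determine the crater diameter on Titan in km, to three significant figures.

D ≈ 32.1 km

All impactor-dependent factors cancel in the ratio, leaving D_Titan/D_Io = (g_Titan/g_Io)^-0.21.
(1.35/1.8)^-0.21 = 0.7500^-0.21 = 1.062
D_Titan = 1.062 × 30.2 km = 32.1 km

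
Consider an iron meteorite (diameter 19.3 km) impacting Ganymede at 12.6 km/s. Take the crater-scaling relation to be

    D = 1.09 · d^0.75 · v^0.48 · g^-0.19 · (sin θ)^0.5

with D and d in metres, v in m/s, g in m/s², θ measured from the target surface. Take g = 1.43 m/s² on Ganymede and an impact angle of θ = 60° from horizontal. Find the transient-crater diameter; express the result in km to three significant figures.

D ≈ 144 km

In SI units: d = 19300 m, v = 12600 m/s.
d^0.75 = 19300^0.75 = 1637
v^0.48 = 12600^0.48 = 92.93
g^-0.19 = 1.43^-0.19 = 0.9343
(sin 60°)^0.5 = 0.8660^0.5 = 0.9306
D = 1.09 × 1637 × 92.93 × 0.9343 × 0.9306 = 1.442 × 10^5 m
   = 144.2 km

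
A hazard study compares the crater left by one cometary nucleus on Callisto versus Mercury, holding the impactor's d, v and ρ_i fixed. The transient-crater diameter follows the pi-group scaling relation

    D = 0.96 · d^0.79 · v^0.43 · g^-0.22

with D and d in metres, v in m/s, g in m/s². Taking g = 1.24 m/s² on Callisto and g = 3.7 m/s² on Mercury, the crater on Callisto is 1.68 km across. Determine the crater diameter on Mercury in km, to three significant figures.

All impactor-dependent factors cancel in the ratio, leaving D_Mercury/D_Callisto = (g_Mercury/g_Callisto)^-0.22.
(3.7/1.24)^-0.22 = 2.984^-0.22 = 0.7862
D_Mercury = 0.7862 × 1.68 km = 1.32 km

D ≈ 1.32 km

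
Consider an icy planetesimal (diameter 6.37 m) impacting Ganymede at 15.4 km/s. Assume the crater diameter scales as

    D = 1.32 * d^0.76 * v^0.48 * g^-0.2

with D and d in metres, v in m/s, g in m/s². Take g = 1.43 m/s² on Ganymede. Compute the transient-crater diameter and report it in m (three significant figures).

D ≈ 514 m

In SI units: v = 15400 m/s.
d^0.76 = 6.37^0.76 = 4.085
v^0.48 = 15400^0.48 = 102.3
g^-0.2 = 1.43^-0.2 = 0.9310
D = 1.32 × 4.085 × 102.3 × 0.9310 = 513.6 m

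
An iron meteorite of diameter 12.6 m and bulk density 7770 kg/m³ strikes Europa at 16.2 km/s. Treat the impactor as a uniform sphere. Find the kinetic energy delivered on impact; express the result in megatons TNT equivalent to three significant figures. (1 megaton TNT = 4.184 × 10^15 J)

v = 16200 m/s.
Mass m = (π/6) ρ d³ = (π/6) × 7770 × (12.6)³ = 8.138 × 10^6 kg
E = ½ m v² = 0.5 × 8.138 × 10^6 × (16200)² = 1.068 × 10^15 J
   = 1.068 × 10^15 / 4.184×10^15 = 0.2553 Mt

E ≈ 0.255 Mt TNT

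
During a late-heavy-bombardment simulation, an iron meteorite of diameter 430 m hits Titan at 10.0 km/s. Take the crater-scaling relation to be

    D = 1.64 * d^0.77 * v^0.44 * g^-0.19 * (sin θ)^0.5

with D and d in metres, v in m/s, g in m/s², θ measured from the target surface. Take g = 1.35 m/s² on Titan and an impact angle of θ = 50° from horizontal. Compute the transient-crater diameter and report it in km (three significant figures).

D ≈ 8.32 km

In SI units: v = 10000 m/s.
d^0.77 = 430^0.77 = 106.6
v^0.44 = 10000^0.44 = 57.54
g^-0.19 = 1.35^-0.19 = 0.9446
(sin 50°)^0.5 = 0.7660^0.5 = 0.8752
D = 1.64 × 106.6 × 57.54 × 0.9446 × 0.8752 = 8316 m
   = 8.316 km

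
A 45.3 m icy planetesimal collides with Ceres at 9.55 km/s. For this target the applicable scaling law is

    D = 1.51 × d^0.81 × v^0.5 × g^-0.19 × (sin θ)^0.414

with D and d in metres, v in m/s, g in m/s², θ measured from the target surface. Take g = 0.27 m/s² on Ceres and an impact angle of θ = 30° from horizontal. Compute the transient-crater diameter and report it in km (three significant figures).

D ≈ 3.12 km

In SI units: v = 9550 m/s.
d^0.81 = 45.3^0.81 = 21.95
v^0.5 = 9550^0.5 = 97.72
g^-0.19 = 0.27^-0.19 = 1.282
(sin 30°)^0.414 = 0.5000^0.414 = 0.7505
D = 1.51 × 21.95 × 97.72 × 1.282 × 0.7505 = 3116 m
   = 3.116 km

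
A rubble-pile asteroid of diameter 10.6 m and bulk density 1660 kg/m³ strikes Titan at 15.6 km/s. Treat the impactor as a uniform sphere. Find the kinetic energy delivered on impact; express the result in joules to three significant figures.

E ≈ 1.26 × 10^14 J

v = 15600 m/s.
Mass m = (π/6) ρ d³ = (π/6) × 1660 × (10.6)³ = 1.035 × 10^6 kg
E = ½ m v² = 0.5 × 1.035 × 10^6 × (15600)² = 1.259 × 10^14 J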